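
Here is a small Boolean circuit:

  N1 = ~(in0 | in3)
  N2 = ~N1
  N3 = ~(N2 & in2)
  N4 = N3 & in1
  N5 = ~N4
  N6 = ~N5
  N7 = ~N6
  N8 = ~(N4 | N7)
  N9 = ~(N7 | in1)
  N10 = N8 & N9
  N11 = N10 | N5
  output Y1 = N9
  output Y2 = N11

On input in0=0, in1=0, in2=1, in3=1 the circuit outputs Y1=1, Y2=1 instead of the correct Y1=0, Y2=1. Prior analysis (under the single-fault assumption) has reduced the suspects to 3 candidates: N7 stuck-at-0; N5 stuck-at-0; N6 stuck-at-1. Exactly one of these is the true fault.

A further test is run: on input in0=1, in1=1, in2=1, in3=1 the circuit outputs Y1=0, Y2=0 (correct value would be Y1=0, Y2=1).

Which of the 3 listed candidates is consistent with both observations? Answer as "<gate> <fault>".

N5 stuck-at-0

Evaluate each candidate on input in0=1, in1=1, in2=1, in3=1:
  N7 stuck-at-0: N1=0, N2=1, N3=0, N4=0, N5=1, N6=0, N7=0 [stuck-at-0], N8=1, N9=0, N10=0, N11=1 → Y1=0, Y2=1 — eliminated
  N5 stuck-at-0: N1=0, N2=1, N3=0, N4=0, N5=0 [stuck-at-0], N6=1, N7=0, N8=1, N9=0, N10=0, N11=0 → Y1=0, Y2=0 — matches
  N6 stuck-at-1: N1=0, N2=1, N3=0, N4=0, N5=1, N6=1 [stuck-at-1], N7=0, N8=1, N9=0, N10=0, N11=1 → Y1=0, Y2=1 — eliminated
Only N5 stuck-at-0 reproduces the observed Y1=0, Y2=0.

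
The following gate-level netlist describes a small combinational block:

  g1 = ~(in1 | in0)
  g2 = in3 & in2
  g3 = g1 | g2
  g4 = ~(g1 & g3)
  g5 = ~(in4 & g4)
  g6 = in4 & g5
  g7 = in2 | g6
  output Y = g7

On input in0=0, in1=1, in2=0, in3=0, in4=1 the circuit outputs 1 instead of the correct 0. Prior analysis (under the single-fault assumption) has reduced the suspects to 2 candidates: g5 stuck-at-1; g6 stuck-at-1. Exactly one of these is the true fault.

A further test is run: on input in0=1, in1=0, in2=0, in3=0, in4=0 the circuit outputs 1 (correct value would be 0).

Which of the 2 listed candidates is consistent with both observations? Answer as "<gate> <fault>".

g6 stuck-at-1

Evaluate each candidate on input in0=1, in1=0, in2=0, in3=0, in4=0:
  g5 stuck-at-1: g1=0, g2=0, g3=0, g4=1, g5=1 [stuck-at-1], g6=0, g7=0 → 0 — eliminated
  g6 stuck-at-1: g1=0, g2=0, g3=0, g4=1, g5=1, g6=1 [stuck-at-1], g7=1 → 1 — matches
Only g6 stuck-at-1 reproduces the observed 1.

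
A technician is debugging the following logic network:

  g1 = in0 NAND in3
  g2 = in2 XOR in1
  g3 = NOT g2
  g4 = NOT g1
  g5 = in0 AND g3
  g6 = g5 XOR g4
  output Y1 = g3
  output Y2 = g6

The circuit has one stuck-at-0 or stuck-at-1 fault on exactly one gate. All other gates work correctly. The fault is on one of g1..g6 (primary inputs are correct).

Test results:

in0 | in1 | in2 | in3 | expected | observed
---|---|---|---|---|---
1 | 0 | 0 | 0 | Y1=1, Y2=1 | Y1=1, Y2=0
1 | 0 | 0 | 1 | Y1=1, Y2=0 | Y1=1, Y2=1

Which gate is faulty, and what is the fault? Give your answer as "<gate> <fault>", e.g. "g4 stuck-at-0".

Fault-free values for test 1 (in0=1, in1=0, in2=0, in3=0): g1=1, g2=0, g3=1, g4=0, g5=1, g6=1, giving Y1=1, Y2=1. Observed Y1=1, Y2=0.
Test 1: faults giving observed Y1=1, Y2=0 are {g1 stuck-at-0, g4 stuck-at-1, g5 stuck-at-0, g6 stuck-at-0}.
Test 2 (in0=1, in1=0, in2=0, in3=1): fault-free g1=0, g2=0, g3=1, g4=1, g5=1, g6=0 → Y1=1, Y2=0; observed Y1=1, Y2=1. Eliminates g1 stuck-at-0, g4 stuck-at-1, g6 stuck-at-0.
Only g5 stuck-at-0 is consistent with every test.

g5 stuck-at-0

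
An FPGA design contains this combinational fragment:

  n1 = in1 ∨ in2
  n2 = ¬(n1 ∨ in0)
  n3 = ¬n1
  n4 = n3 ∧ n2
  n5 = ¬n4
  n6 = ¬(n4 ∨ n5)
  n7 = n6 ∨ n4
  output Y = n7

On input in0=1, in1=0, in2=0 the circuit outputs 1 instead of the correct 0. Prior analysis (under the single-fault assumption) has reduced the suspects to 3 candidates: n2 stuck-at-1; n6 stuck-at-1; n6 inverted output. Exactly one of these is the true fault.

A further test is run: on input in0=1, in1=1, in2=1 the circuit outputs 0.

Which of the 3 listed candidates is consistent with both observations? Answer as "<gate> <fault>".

n2 stuck-at-1

Evaluate each candidate on input in0=1, in1=1, in2=1:
  n2 stuck-at-1: n1=1, n2=1 [stuck-at-1], n3=0, n4=0, n5=1, n6=0, n7=0 → 0 — matches
  n6 stuck-at-1: n1=1, n2=0, n3=0, n4=0, n5=1, n6=1 [stuck-at-1], n7=1 → 1 — eliminated
  n6 inverted output: n1=1, n2=0, n3=0, n4=0, n5=1, n6=1 [inverted output], n7=1 → 1 — eliminated
Only n2 stuck-at-1 reproduces the observed 0.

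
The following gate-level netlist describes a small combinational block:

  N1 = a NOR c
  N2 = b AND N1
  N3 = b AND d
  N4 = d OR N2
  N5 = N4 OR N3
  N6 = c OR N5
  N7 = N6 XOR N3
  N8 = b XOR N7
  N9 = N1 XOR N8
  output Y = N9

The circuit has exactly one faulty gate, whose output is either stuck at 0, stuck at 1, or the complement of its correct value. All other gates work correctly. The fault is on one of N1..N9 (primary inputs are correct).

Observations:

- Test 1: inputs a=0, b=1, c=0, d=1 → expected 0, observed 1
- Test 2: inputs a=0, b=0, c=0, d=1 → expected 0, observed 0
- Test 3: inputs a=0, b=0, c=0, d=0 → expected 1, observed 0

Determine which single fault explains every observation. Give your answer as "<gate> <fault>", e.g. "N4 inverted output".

N7 stuck-at-1

Fault-free values for test 1 (a=0, b=1, c=0, d=1): N1=1, N2=1, N3=1, N4=1, N5=1, N6=1, N7=0, N8=1, N9=0, giving Y=0. Observed 1.
Test 1: faults giving observed 1 are {N1 stuck-at-0, N1 inverted output, N3 stuck-at-0, N3 inverted output, N5 stuck-at-0, N5 inverted output, N6 stuck-at-0, N6 inverted output, N7 stuck-at-1, N7 inverted output, N8 stuck-at-0, N8 inverted output, N9 stuck-at-1, N9 inverted output}.
Test 2 (a=0, b=0, c=0, d=1): fault-free N1=1, N2=0, N3=0, N4=1, N5=1, N6=1, N7=1, N8=1, N9=0 → 0; observed 0. Eliminates N1 stuck-at-0, N1 inverted output, N3 inverted output, N5 stuck-at-0, N5 inverted output, N6 stuck-at-0, N6 inverted output, N7 inverted output, N8 stuck-at-0, N8 inverted output, N9 stuck-at-1, N9 inverted output.
Test 3 (a=0, b=0, c=0, d=0): fault-free N1=1, N2=0, N3=0, N4=0, N5=0, N6=0, N7=0, N8=0, N9=1 → 1; observed 0. Eliminates N3 stuck-at-0.
Only N7 stuck-at-1 is consistent with every test.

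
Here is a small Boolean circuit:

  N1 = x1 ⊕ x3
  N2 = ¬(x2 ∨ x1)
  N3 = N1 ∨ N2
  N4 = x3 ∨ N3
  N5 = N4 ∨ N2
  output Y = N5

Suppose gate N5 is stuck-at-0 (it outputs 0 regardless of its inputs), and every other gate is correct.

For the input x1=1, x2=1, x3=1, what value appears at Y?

0

Propagate with N5 forced: N1=0, N2=0, N3=0, N4=1, N5=0 [stuck-at-0].
So Y = 0. (Without the fault it would be 1.)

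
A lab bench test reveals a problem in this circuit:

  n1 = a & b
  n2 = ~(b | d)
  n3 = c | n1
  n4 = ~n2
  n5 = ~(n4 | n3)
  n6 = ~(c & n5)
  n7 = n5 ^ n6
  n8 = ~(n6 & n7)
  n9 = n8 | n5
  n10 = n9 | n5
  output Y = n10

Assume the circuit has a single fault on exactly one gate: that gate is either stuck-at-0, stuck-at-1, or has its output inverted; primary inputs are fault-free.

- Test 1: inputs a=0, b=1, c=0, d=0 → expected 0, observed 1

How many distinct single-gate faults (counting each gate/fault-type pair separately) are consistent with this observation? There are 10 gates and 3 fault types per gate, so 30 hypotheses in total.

Fault-free: n1=0, n2=0, n3=0, n4=1, n5=0, n6=1, n7=1, n8=0, n9=0, n10=0 → 0. Observed 1.
  n1: none of the 3 fault types match ✗
  n2: stuck-at-1, inverted output ✓; others ✗
  n3: none of the 3 fault types match ✗
  n4: stuck-at-0, inverted output ✓; others ✗
  n5: stuck-at-1, inverted output ✓; others ✗
  n6: stuck-at-0, inverted output ✓; others ✗
  n7: stuck-at-0, inverted output ✓; others ✗
  n8: stuck-at-1, inverted output ✓; others ✗
  n9: stuck-at-1, inverted output ✓; others ✗
  n10: stuck-at-1, inverted output ✓; others ✗
Consistent faults: {n2 stuck-at-1, n2 inverted output, n4 stuck-at-0, n4 inverted output, n5 stuck-at-1, n5 inverted output, n6 stuck-at-0, n6 inverted output, n7 stuck-at-0, n7 inverted output, n8 stuck-at-1, n8 inverted output, n9 stuck-at-1, n9 inverted output, n10 stuck-at-1, n10 inverted output} — 16 in all.

16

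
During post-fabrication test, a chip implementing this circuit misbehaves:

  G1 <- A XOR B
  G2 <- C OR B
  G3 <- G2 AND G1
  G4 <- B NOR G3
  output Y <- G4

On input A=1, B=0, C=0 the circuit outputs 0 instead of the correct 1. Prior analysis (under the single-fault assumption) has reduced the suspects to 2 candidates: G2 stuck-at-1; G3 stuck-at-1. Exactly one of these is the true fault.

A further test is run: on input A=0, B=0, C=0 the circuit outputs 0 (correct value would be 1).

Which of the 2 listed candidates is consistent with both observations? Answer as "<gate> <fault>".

G3 stuck-at-1

Evaluate each candidate on input A=0, B=0, C=0:
  G2 stuck-at-1: G1=0, G2=1 [stuck-at-1], G3=0, G4=1 → 1 — eliminated
  G3 stuck-at-1: G1=0, G2=0, G3=1 [stuck-at-1], G4=0 → 0 — matches
Only G3 stuck-at-1 reproduces the observed 0.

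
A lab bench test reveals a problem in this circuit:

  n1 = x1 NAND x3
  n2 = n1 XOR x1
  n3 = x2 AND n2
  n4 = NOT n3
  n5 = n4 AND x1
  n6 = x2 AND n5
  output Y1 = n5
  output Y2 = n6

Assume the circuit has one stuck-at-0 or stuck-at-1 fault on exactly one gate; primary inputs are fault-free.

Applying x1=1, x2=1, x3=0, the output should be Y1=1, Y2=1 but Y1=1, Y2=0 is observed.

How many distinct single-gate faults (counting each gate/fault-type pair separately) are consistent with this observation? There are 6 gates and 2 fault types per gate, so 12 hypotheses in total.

Fault-free: n1=1, n2=0, n3=0, n4=1, n5=1, n6=1 → Y1=1, Y2=1. Observed Y1=1, Y2=0.
  n1 stuck-at-0: output Y1=0, Y2=0 ✗
  n1 stuck-at-1: output Y1=1, Y2=1 ✗
  n2 stuck-at-0: output Y1=1, Y2=1 ✗
  n2 stuck-at-1: output Y1=0, Y2=0 ✗
  n3 stuck-at-0: output Y1=1, Y2=1 ✗
  n3 stuck-at-1: output Y1=0, Y2=0 ✗
  n4 stuck-at-0: output Y1=0, Y2=0 ✗
  n4 stuck-at-1: output Y1=1, Y2=1 ✗
  n5 stuck-at-0: output Y1=0, Y2=0 ✗
  n5 stuck-at-1: output Y1=1, Y2=1 ✗
  n6 stuck-at-0: output Y1=1, Y2=0 ✓
  n6 stuck-at-1: output Y1=1, Y2=1 ✗
Consistent faults: {n6 stuck-at-0} — 1 in all.

1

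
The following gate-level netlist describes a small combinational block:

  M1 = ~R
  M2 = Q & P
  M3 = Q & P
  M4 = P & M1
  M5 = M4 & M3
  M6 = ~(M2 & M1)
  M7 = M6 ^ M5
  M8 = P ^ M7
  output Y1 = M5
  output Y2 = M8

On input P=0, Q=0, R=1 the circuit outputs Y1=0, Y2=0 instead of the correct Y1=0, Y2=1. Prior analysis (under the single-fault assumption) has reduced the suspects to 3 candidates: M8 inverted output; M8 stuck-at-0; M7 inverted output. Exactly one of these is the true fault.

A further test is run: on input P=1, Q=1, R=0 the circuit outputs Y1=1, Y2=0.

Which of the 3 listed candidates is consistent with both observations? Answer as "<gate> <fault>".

M8 stuck-at-0

Evaluate each candidate on input P=1, Q=1, R=0:
  M8 inverted output: M1=1, M2=1, M3=1, M4=1, M5=1, M6=0, M7=1, M8=1 [inverted output] → Y1=1, Y2=1 — eliminated
  M8 stuck-at-0: M1=1, M2=1, M3=1, M4=1, M5=1, M6=0, M7=1, M8=0 [stuck-at-0] → Y1=1, Y2=0 — matches
  M7 inverted output: M1=1, M2=1, M3=1, M4=1, M5=1, M6=0, M7=0 [inverted output], M8=1 → Y1=1, Y2=1 — eliminated
Only M8 stuck-at-0 reproduces the observed Y1=1, Y2=0.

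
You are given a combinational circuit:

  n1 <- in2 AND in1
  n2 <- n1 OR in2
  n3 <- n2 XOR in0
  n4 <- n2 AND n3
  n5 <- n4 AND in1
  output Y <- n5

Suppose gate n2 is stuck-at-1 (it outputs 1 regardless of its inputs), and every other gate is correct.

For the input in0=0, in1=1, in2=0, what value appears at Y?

1

Propagate with n2 forced: n1=0, n2=1 [stuck-at-1], n3=1, n4=1, n5=1.
So Y = 1. (Without the fault it would be 0.)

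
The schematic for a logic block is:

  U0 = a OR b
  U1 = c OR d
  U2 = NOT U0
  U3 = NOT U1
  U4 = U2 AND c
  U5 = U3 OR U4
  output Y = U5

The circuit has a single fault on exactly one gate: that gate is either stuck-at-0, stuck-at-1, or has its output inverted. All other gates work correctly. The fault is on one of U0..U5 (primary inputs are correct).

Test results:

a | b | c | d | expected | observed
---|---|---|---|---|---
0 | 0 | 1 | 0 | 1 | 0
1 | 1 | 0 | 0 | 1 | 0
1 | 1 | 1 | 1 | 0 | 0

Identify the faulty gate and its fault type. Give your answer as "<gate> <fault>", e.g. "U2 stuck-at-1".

Fault-free values for test 1 (a=0, b=0, c=1, d=0): U0=0, U1=1, U2=1, U3=0, U4=1, U5=1, giving Y=1. Observed 0.
Test 1: faults giving observed 0 are {U0 stuck-at-1, U0 inverted output, U2 stuck-at-0, U2 inverted output, U4 stuck-at-0, U4 inverted output, U5 stuck-at-0, U5 inverted output}.
Test 2 (a=1, b=1, c=0, d=0): fault-free U0=1, U1=0, U2=0, U3=1, U4=0, U5=1 → 1; observed 0. Eliminates U0 stuck-at-1, U0 inverted output, U2 stuck-at-0, U2 inverted output, U4 stuck-at-0, U4 inverted output.
Test 3 (a=1, b=1, c=1, d=1): fault-free U0=1, U1=1, U2=0, U3=0, U4=0, U5=0 → 0; observed 0. Eliminates U5 inverted output.
Only U5 stuck-at-0 is consistent with every test.

U5 stuck-at-0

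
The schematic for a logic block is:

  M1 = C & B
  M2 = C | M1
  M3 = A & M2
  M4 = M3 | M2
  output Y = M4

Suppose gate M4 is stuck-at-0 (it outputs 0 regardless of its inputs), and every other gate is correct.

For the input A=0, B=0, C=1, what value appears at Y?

0

Propagate with M4 forced: M1=0, M2=1, M3=0, M4=0 [stuck-at-0].
So Y = 0. (Without the fault it would be 1.)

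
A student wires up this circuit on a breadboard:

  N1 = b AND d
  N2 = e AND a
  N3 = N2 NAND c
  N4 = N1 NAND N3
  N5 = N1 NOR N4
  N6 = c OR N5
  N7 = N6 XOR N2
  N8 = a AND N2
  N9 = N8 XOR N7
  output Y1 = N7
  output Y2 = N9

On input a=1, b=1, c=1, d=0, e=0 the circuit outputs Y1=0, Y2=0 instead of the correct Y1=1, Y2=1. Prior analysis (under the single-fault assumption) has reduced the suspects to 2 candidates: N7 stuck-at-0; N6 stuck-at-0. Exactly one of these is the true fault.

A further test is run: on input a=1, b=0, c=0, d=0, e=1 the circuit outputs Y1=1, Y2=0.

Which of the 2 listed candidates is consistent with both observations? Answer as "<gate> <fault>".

N6 stuck-at-0

Evaluate each candidate on input a=1, b=0, c=0, d=0, e=1:
  N7 stuck-at-0: N1=0, N2=1, N3=1, N4=1, N5=0, N6=0, N7=0 [stuck-at-0], N8=1, N9=1 → Y1=0, Y2=1 — eliminated
  N6 stuck-at-0: N1=0, N2=1, N3=1, N4=1, N5=0, N6=0 [stuck-at-0], N7=1, N8=1, N9=0 → Y1=1, Y2=0 — matches
Only N6 stuck-at-0 reproduces the observed Y1=1, Y2=0.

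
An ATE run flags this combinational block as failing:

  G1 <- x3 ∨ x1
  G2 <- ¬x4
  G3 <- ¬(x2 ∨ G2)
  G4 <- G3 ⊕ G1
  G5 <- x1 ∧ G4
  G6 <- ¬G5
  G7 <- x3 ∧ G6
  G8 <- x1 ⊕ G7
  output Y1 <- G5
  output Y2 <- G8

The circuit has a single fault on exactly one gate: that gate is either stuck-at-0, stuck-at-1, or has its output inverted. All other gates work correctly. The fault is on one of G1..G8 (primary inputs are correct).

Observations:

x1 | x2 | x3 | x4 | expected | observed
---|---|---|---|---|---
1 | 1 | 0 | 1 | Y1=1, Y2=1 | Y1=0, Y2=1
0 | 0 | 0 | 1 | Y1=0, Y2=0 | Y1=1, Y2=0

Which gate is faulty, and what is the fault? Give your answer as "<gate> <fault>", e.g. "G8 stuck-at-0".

Fault-free values for test 1 (x1=1, x2=1, x3=0, x4=1): G1=1, G2=0, G3=0, G4=1, G5=1, G6=0, G7=0, G8=1, giving Y1=1, Y2=1. Observed Y1=0, Y2=1.
Test 1: faults giving observed Y1=0, Y2=1 are {G1 stuck-at-0, G1 inverted output, G3 stuck-at-1, G3 inverted output, G4 stuck-at-0, G4 inverted output, G5 stuck-at-0, G5 inverted output}.
Test 2 (x1=0, x2=0, x3=0, x4=1): fault-free G1=0, G2=0, G3=1, G4=1, G5=0, G6=1, G7=0, G8=0 → Y1=0, Y2=0; observed Y1=1, Y2=0. Eliminates G1 stuck-at-0, G1 inverted output, G3 stuck-at-1, G3 inverted output, G4 stuck-at-0, G4 inverted output, G5 stuck-at-0.
Only G5 inverted output is consistent with every test.

G5 inverted output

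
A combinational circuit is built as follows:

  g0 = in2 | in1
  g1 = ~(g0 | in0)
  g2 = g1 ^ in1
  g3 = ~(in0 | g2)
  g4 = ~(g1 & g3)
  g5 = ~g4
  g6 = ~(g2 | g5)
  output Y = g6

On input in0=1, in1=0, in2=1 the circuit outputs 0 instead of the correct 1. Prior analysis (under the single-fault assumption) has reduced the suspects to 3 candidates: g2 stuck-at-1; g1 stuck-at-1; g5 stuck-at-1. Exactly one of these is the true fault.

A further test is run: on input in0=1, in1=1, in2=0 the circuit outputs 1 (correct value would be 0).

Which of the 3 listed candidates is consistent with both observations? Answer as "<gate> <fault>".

Evaluate each candidate on input in0=1, in1=1, in2=0:
  g2 stuck-at-1: g0=1, g1=0, g2=1 [stuck-at-1], g3=0, g4=1, g5=0, g6=0 → 0 — eliminated
  g1 stuck-at-1: g0=1, g1=1 [stuck-at-1], g2=0, g3=0, g4=1, g5=0, g6=1 → 1 — matches
  g5 stuck-at-1: g0=1, g1=0, g2=1, g3=0, g4=1, g5=1 [stuck-at-1], g6=0 → 0 — eliminated
Only g1 stuck-at-1 reproduces the observed 1.

g1 stuck-at-1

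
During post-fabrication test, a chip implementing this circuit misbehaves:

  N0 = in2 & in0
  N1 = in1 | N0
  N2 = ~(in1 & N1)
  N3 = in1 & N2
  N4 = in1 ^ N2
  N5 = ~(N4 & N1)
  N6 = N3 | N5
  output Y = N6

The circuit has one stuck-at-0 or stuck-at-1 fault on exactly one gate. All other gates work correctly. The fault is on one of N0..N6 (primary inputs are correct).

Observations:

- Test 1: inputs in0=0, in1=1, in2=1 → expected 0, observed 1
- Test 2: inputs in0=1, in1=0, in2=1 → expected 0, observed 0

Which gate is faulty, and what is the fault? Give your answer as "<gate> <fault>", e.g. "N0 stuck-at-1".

Fault-free values for test 1 (in0=0, in1=1, in2=1): N0=0, N1=1, N2=0, N3=0, N4=1, N5=0, N6=0, giving Y=0. Observed 1.
Test 1: faults giving observed 1 are {N1 stuck-at-0, N2 stuck-at-1, N3 stuck-at-1, N4 stuck-at-0, N5 stuck-at-1, N6 stuck-at-1}.
Test 2 (in0=1, in1=0, in2=1): fault-free N0=1, N1=1, N2=1, N3=0, N4=1, N5=0, N6=0 → 0; observed 0. Eliminates N1 stuck-at-0, N3 stuck-at-1, N4 stuck-at-0, N5 stuck-at-1, N6 stuck-at-1.
Only N2 stuck-at-1 is consistent with every test.

N2 stuck-at-1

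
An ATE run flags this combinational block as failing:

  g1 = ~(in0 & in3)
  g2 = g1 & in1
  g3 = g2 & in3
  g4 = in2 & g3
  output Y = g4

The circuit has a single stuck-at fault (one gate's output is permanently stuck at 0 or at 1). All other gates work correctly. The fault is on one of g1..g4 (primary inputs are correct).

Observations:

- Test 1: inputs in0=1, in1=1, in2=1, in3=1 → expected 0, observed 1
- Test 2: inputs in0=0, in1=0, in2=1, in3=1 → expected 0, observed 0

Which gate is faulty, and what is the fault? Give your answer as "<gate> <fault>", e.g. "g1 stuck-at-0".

Fault-free values for test 1 (in0=1, in1=1, in2=1, in3=1): g1=0, g2=0, g3=0, g4=0, giving Y=0. Observed 1.
Test 1: faults giving observed 1 are {g1 stuck-at-1, g2 stuck-at-1, g3 stuck-at-1, g4 stuck-at-1}.
Test 2 (in0=0, in1=0, in2=1, in3=1): fault-free g1=1, g2=0, g3=0, g4=0 → 0; observed 0. Eliminates g2 stuck-at-1, g3 stuck-at-1, g4 stuck-at-1.
Only g1 stuck-at-1 is consistent with every test.

g1 stuck-at-1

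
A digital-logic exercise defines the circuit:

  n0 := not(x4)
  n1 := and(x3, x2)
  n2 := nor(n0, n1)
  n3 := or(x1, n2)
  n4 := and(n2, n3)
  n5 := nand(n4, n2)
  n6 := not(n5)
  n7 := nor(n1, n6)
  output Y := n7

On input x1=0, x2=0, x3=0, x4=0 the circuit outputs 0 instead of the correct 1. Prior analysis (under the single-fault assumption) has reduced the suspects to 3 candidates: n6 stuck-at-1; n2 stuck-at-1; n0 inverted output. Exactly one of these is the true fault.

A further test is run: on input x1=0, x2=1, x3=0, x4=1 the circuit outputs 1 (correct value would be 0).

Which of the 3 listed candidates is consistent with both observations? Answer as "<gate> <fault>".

n0 inverted output

Evaluate each candidate on input x1=0, x2=1, x3=0, x4=1:
  n6 stuck-at-1: n0=0, n1=0, n2=1, n3=1, n4=1, n5=0, n6=1 [stuck-at-1], n7=0 → 0 — eliminated
  n2 stuck-at-1: n0=0, n1=0, n2=1 [stuck-at-1], n3=1, n4=1, n5=0, n6=1, n7=0 → 0 — eliminated
  n0 inverted output: n0=1 [inverted output], n1=0, n2=0, n3=0, n4=0, n5=1, n6=0, n7=1 → 1 — matches
Only n0 inverted output reproduces the observed 1.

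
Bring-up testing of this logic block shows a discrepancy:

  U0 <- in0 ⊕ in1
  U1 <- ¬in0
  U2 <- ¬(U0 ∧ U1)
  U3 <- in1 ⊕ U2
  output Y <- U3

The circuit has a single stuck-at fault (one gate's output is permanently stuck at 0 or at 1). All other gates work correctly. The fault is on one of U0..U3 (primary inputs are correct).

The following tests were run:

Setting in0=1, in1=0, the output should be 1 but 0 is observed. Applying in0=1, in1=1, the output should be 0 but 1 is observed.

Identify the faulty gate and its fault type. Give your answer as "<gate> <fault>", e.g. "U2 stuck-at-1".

Fault-free values for test 1 (in0=1, in1=0): U0=1, U1=0, U2=1, U3=1, giving Y=1. Observed 0.
Test 1: faults giving observed 0 are {U1 stuck-at-1, U2 stuck-at-0, U3 stuck-at-0}.
Test 2 (in0=1, in1=1): fault-free U0=0, U1=0, U2=1, U3=0 → 0; observed 1. Eliminates U1 stuck-at-1, U3 stuck-at-0.
Only U2 stuck-at-0 is consistent with every test.

U2 stuck-at-0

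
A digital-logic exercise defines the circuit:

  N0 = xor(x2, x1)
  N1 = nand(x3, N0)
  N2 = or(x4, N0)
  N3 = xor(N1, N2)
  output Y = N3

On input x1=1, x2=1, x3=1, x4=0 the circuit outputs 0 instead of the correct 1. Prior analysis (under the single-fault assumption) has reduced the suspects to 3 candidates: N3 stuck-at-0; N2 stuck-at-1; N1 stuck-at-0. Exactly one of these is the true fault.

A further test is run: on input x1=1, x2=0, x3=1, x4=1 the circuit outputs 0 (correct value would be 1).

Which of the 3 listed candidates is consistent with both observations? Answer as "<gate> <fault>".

N3 stuck-at-0

Evaluate each candidate on input x1=1, x2=0, x3=1, x4=1:
  N3 stuck-at-0: N0=1, N1=0, N2=1, N3=0 [stuck-at-0] → 0 — matches
  N2 stuck-at-1: N0=1, N1=0, N2=1 [stuck-at-1], N3=1 → 1 — eliminated
  N1 stuck-at-0: N0=1, N1=0 [stuck-at-0], N2=1, N3=1 → 1 — eliminated
Only N3 stuck-at-0 reproduces the observed 0.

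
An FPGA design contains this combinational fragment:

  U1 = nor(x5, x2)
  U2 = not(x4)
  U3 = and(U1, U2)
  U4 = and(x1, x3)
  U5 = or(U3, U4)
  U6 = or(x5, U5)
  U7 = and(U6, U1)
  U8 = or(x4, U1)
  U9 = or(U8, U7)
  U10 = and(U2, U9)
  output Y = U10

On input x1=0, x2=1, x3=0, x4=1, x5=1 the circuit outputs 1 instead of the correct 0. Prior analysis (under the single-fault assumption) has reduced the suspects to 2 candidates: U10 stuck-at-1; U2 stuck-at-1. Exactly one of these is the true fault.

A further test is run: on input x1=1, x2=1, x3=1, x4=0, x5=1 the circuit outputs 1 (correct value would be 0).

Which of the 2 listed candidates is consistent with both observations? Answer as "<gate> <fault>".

U10 stuck-at-1

Evaluate each candidate on input x1=1, x2=1, x3=1, x4=0, x5=1:
  U10 stuck-at-1: U1=0, U2=1, U3=0, U4=1, U5=1, U6=1, U7=0, U8=0, U9=0, U10=1 [stuck-at-1] → 1 — matches
  U2 stuck-at-1: U1=0, U2=1 [stuck-at-1], U3=0, U4=1, U5=1, U6=1, U7=0, U8=0, U9=0, U10=0 → 0 — eliminated
Only U10 stuck-at-1 reproduces the observed 1.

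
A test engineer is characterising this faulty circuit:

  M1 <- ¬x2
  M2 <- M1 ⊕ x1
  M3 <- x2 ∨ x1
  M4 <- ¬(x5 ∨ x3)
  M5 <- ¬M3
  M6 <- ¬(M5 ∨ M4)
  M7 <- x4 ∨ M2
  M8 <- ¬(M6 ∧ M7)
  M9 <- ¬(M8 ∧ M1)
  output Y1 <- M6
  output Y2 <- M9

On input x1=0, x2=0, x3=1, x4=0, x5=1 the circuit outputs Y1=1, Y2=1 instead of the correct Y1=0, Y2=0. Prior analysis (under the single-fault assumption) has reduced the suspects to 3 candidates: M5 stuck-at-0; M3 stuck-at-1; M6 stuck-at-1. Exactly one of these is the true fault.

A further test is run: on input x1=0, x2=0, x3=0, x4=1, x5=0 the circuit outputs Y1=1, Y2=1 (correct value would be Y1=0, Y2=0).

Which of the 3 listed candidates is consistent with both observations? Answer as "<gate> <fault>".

Evaluate each candidate on input x1=0, x2=0, x3=0, x4=1, x5=0:
  M5 stuck-at-0: M1=1, M2=1, M3=0, M4=1, M5=0 [stuck-at-0], M6=0, M7=1, M8=1, M9=0 → Y1=0, Y2=0 — eliminated
  M3 stuck-at-1: M1=1, M2=1, M3=1 [stuck-at-1], M4=1, M5=0, M6=0, M7=1, M8=1, M9=0 → Y1=0, Y2=0 — eliminated
  M6 stuck-at-1: M1=1, M2=1, M3=0, M4=1, M5=1, M6=1 [stuck-at-1], M7=1, M8=0, M9=1 → Y1=1, Y2=1 — matches
Only M6 stuck-at-1 reproduces the observed Y1=1, Y2=1.

M6 stuck-at-1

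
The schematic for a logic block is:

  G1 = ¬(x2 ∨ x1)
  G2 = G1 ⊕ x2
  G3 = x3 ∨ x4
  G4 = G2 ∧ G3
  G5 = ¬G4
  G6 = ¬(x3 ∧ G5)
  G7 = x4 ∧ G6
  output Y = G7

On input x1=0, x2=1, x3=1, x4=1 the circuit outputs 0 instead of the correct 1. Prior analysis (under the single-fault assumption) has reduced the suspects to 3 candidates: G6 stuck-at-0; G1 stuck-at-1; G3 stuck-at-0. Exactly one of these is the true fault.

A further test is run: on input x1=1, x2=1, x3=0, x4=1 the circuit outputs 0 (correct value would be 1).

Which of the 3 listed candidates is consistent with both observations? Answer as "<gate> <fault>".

Evaluate each candidate on input x1=1, x2=1, x3=0, x4=1:
  G6 stuck-at-0: G1=0, G2=1, G3=1, G4=1, G5=0, G6=0 [stuck-at-0], G7=0 → 0 — matches
  G1 stuck-at-1: G1=1 [stuck-at-1], G2=0, G3=1, G4=0, G5=1, G6=1, G7=1 → 1 — eliminated
  G3 stuck-at-0: G1=0, G2=1, G3=0 [stuck-at-0], G4=0, G5=1, G6=1, G7=1 → 1 — eliminated
Only G6 stuck-at-0 reproduces the observed 0.

G6 stuck-at-0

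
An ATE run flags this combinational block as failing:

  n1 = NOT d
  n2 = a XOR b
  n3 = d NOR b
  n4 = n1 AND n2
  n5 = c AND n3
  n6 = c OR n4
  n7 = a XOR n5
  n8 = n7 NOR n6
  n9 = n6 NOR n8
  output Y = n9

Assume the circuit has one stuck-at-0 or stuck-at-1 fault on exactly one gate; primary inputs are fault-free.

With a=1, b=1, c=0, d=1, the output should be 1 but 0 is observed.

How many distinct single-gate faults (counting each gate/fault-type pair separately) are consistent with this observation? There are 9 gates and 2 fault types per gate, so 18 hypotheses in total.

6

Fault-free: n1=0, n2=0, n3=0, n4=0, n5=0, n6=0, n7=1, n8=0, n9=1 → 1. Observed 0.
  n1: none of the 2 fault types match ✗
  n2: none of the 2 fault types match ✗
  n3: none of the 2 fault types match ✗
  n4: stuck-at-1 ✓; others ✗
  n5: stuck-at-1 ✓; others ✗
  n6: stuck-at-1 ✓; others ✗
  n7: stuck-at-0 ✓; others ✗
  n8: stuck-at-1 ✓; others ✗
  n9: stuck-at-0 ✓; others ✗
Consistent faults: {n4 stuck-at-1, n5 stuck-at-1, n6 stuck-at-1, n7 stuck-at-0, n8 stuck-at-1, n9 stuck-at-0} — 6 in all.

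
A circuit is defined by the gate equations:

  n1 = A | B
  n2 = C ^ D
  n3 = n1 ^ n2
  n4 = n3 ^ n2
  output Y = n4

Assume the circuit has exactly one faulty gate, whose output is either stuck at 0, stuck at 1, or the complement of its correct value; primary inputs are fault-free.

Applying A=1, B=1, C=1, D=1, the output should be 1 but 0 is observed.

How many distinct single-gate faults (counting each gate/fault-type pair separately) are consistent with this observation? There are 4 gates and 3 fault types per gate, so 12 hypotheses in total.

Fault-free: n1=1, n2=0, n3=1, n4=1 → 1. Observed 0.
  n1 stuck-at-0: output 0 ✓
  n1 stuck-at-1: output 1 ✗
  n1 inverted output: output 0 ✓
  n2 stuck-at-0: output 1 ✗
  n2 stuck-at-1: output 1 ✗
  n2 inverted output: output 1 ✗
  n3 stuck-at-0: output 0 ✓
  n3 stuck-at-1: output 1 ✗
  n3 inverted output: output 0 ✓
  n4 stuck-at-0: output 0 ✓
  n4 stuck-at-1: output 1 ✗
  n4 inverted output: output 0 ✓
Consistent faults: {n1 stuck-at-0, n1 inverted output, n3 stuck-at-0, n3 inverted output, n4 stuck-at-0, n4 inverted output} — 6 in all.

6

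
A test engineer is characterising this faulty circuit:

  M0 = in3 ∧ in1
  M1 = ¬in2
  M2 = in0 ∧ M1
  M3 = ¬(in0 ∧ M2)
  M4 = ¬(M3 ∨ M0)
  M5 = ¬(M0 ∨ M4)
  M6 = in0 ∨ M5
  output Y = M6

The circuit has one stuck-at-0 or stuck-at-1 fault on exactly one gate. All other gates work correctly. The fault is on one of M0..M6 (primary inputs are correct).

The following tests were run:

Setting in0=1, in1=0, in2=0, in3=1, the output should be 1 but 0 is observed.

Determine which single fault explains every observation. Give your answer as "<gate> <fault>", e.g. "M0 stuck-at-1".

M6 stuck-at-0

Fault-free values for test 1 (in0=1, in1=0, in2=0, in3=1): M0=0, M1=1, M2=1, M3=0, M4=1, M5=0, M6=1, giving Y=1. Observed 0.
Test 1: faults giving observed 0 are {M6 stuck-at-0}.
Only M6 stuck-at-0 is consistent with every test.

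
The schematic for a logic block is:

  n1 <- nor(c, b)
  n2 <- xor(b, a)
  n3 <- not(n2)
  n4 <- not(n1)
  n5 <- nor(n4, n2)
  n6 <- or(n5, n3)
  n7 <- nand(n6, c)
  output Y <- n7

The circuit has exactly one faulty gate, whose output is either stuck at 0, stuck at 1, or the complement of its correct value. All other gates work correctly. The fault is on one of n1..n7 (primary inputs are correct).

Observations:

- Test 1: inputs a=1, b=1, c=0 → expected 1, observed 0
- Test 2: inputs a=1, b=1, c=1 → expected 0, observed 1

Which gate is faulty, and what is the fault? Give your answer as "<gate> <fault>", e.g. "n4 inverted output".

Fault-free values for test 1 (a=1, b=1, c=0): n1=0, n2=0, n3=1, n4=1, n5=0, n6=1, n7=1, giving Y=1. Observed 0.
Test 1: faults giving observed 0 are {n7 stuck-at-0, n7 inverted output}.
Test 2 (a=1, b=1, c=1): fault-free n1=0, n2=0, n3=1, n4=1, n5=0, n6=1, n7=0 → 0; observed 1. Eliminates n7 stuck-at-0.
Only n7 inverted output is consistent with every test.

n7 inverted output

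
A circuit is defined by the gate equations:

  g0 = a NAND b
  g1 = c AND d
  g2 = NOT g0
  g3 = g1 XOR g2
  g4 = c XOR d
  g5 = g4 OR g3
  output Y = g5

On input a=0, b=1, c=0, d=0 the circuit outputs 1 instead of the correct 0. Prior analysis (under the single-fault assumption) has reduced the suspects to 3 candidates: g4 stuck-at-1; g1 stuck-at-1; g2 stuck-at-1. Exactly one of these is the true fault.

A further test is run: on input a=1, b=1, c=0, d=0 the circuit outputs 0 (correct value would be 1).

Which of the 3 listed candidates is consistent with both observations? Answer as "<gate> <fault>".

Evaluate each candidate on input a=1, b=1, c=0, d=0:
  g4 stuck-at-1: g0=0, g1=0, g2=1, g3=1, g4=1 [stuck-at-1], g5=1 → 1 — eliminated
  g1 stuck-at-1: g0=0, g1=1 [stuck-at-1], g2=1, g3=0, g4=0, g5=0 → 0 — matches
  g2 stuck-at-1: g0=0, g1=0, g2=1 [stuck-at-1], g3=1, g4=0, g5=1 → 1 — eliminated
Only g1 stuck-at-1 reproduces the observed 0.

g1 stuck-at-1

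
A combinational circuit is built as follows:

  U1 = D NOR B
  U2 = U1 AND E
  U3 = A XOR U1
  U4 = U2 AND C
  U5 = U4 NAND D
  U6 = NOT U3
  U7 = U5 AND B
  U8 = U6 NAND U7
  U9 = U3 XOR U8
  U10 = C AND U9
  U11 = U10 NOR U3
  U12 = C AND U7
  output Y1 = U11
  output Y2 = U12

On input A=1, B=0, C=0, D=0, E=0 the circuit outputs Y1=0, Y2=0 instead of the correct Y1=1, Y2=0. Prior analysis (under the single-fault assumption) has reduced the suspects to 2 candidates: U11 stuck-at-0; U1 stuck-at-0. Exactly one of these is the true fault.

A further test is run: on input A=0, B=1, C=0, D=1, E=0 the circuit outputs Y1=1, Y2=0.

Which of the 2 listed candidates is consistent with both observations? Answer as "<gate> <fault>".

U1 stuck-at-0

Evaluate each candidate on input A=0, B=1, C=0, D=1, E=0:
  U11 stuck-at-0: U1=0, U2=0, U3=0, U4=0, U5=1, U6=1, U7=1, U8=0, U9=0, U10=0, U11=0 [stuck-at-0], U12=0 → Y1=0, Y2=0 — eliminated
  U1 stuck-at-0: U1=0 [stuck-at-0], U2=0, U3=0, U4=0, U5=1, U6=1, U7=1, U8=0, U9=0, U10=0, U11=1, U12=0 → Y1=1, Y2=0 — matches
Only U1 stuck-at-0 reproduces the observed Y1=1, Y2=0.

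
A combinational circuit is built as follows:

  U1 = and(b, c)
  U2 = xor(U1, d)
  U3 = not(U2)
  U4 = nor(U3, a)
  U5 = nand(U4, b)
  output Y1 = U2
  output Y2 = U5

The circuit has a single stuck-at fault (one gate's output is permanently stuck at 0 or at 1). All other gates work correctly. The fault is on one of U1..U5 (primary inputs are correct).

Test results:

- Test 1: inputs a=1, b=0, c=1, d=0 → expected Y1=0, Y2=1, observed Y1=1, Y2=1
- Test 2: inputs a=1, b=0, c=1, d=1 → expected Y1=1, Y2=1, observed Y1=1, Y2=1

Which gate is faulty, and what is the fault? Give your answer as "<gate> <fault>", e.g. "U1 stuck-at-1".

Fault-free values for test 1 (a=1, b=0, c=1, d=0): U1=0, U2=0, U3=1, U4=0, U5=1, giving Y1=0, Y2=1. Observed Y1=1, Y2=1.
Test 1: faults giving observed Y1=1, Y2=1 are {U1 stuck-at-1, U2 stuck-at-1}.
Test 2 (a=1, b=0, c=1, d=1): fault-free U1=0, U2=1, U3=0, U4=0, U5=1 → Y1=1, Y2=1; observed Y1=1, Y2=1. Eliminates U1 stuck-at-1.
Only U2 stuck-at-1 is consistent with every test.

U2 stuck-at-1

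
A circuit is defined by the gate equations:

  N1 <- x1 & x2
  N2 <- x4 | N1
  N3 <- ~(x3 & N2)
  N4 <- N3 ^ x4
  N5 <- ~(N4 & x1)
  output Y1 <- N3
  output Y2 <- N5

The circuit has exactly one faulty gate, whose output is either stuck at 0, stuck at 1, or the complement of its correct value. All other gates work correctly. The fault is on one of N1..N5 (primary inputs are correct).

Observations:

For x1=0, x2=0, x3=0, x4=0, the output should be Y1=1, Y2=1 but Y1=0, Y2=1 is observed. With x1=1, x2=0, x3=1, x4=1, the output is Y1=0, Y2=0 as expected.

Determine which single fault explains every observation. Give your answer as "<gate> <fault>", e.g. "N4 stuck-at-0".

N3 stuck-at-0

Fault-free values for test 1 (x1=0, x2=0, x3=0, x4=0): N1=0, N2=0, N3=1, N4=1, N5=1, giving Y1=1, Y2=1. Observed Y1=0, Y2=1.
Test 1: faults giving observed Y1=0, Y2=1 are {N3 stuck-at-0, N3 inverted output}.
Test 2 (x1=1, x2=0, x3=1, x4=1): fault-free N1=0, N2=1, N3=0, N4=1, N5=0 → Y1=0, Y2=0; observed Y1=0, Y2=0. Eliminates N3 inverted output.
Only N3 stuck-at-0 is consistent with every test.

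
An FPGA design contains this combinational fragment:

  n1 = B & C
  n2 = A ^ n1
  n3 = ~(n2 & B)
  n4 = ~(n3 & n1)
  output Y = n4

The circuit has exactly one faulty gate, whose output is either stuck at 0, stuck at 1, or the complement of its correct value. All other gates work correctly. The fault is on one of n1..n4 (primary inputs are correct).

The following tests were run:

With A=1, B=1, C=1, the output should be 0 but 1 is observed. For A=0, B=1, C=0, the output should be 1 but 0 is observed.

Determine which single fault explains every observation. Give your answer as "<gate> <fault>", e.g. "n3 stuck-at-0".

Fault-free values for test 1 (A=1, B=1, C=1): n1=1, n2=0, n3=1, n4=0, giving Y=0. Observed 1.
Test 1: faults giving observed 1 are {n1 stuck-at-0, n1 inverted output, n2 stuck-at-1, n2 inverted output, n3 stuck-at-0, n3 inverted output, n4 stuck-at-1, n4 inverted output}.
Test 2 (A=0, B=1, C=0): fault-free n1=0, n2=0, n3=1, n4=1 → 1; observed 0. Eliminates n1 stuck-at-0, n1 inverted output, n2 stuck-at-1, n2 inverted output, n3 stuck-at-0, n3 inverted output, n4 stuck-at-1.
Only n4 inverted output is consistent with every test.

n4 inverted output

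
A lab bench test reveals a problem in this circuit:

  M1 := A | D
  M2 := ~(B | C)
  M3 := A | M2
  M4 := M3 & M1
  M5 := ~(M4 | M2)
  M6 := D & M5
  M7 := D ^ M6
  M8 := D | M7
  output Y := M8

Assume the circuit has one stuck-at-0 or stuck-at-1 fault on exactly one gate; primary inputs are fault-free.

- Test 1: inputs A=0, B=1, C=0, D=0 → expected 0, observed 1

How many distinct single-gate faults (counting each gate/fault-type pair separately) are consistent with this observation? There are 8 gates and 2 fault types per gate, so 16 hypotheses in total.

3

Fault-free: M1=0, M2=0, M3=0, M4=0, M5=1, M6=0, M7=0, M8=0 → 0. Observed 1.
  M1: none of the 2 fault types match ✗
  M2: none of the 2 fault types match ✗
  M3: none of the 2 fault types match ✗
  M4: none of the 2 fault types match ✗
  M5: none of the 2 fault types match ✗
  M6: stuck-at-1 ✓; others ✗
  M7: stuck-at-1 ✓; others ✗
  M8: stuck-at-1 ✓; others ✗
Consistent faults: {M6 stuck-at-1, M7 stuck-at-1, M8 stuck-at-1} — 3 in all.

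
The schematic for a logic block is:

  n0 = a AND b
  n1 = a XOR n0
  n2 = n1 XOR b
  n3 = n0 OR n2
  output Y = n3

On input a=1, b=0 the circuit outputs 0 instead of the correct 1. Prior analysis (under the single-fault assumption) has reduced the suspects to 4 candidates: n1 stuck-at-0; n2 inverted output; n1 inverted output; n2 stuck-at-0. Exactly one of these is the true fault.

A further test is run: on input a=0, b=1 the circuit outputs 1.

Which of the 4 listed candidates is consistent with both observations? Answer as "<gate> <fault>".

Evaluate each candidate on input a=0, b=1:
  n1 stuck-at-0: n0=0, n1=0 [stuck-at-0], n2=1, n3=1 → 1 — matches
  n2 inverted output: n0=0, n1=0, n2=0 [inverted output], n3=0 → 0 — eliminated
  n1 inverted output: n0=0, n1=1 [inverted output], n2=0, n3=0 → 0 — eliminated
  n2 stuck-at-0: n0=0, n1=0, n2=0 [stuck-at-0], n3=0 → 0 — eliminated
Only n1 stuck-at-0 reproduces the observed 1.

n1 stuck-at-0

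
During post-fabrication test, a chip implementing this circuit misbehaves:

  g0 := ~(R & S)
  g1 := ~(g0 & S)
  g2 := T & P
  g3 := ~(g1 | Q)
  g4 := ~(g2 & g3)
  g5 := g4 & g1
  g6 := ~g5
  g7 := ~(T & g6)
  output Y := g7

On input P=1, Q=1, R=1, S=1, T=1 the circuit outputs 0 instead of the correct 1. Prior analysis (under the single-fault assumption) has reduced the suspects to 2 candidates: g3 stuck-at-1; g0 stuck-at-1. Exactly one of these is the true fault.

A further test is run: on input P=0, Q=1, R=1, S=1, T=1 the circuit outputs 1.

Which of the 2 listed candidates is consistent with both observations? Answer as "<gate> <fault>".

Evaluate each candidate on input P=0, Q=1, R=1, S=1, T=1:
  g3 stuck-at-1: g0=0, g1=1, g2=0, g3=1 [stuck-at-1], g4=1, g5=1, g6=0, g7=1 → 1 — matches
  g0 stuck-at-1: g0=1 [stuck-at-1], g1=0, g2=0, g3=0, g4=1, g5=0, g6=1, g7=0 → 0 — eliminated
Only g3 stuck-at-1 reproduces the observed 1.

g3 stuck-at-1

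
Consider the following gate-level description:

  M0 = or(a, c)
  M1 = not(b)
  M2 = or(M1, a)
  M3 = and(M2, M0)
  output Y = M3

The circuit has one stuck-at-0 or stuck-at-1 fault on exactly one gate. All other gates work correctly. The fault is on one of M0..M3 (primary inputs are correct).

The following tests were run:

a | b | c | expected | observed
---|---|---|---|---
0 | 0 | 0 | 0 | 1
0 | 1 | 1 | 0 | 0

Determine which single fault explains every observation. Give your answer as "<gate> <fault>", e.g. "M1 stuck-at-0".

M0 stuck-at-1

Fault-free values for test 1 (a=0, b=0, c=0): M0=0, M1=1, M2=1, M3=0, giving Y=0. Observed 1.
Test 1: faults giving observed 1 are {M0 stuck-at-1, M3 stuck-at-1}.
Test 2 (a=0, b=1, c=1): fault-free M0=1, M1=0, M2=0, M3=0 → 0; observed 0. Eliminates M3 stuck-at-1.
Only M0 stuck-at-1 is consistent with every test.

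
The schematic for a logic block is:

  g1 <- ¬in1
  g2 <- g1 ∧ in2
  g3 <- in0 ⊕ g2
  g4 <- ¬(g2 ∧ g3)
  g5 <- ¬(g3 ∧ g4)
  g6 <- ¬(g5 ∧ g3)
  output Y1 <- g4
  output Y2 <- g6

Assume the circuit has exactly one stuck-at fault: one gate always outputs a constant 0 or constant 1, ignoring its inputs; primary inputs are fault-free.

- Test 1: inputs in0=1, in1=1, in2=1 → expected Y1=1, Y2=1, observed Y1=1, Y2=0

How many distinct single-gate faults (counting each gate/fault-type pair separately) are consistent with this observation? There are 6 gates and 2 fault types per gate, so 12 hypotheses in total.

2

Fault-free: g1=0, g2=0, g3=1, g4=1, g5=0, g6=1 → Y1=1, Y2=1. Observed Y1=1, Y2=0.
  g1 stuck-at-0: output Y1=1, Y2=1 ✗
  g1 stuck-at-1: output Y1=1, Y2=1 ✗
  g2 stuck-at-0: output Y1=1, Y2=1 ✗
  g2 stuck-at-1: output Y1=1, Y2=1 ✗
  g3 stuck-at-0: output Y1=1, Y2=1 ✗
  g3 stuck-at-1: output Y1=1, Y2=1 ✗
  g4 stuck-at-0: output Y1=0, Y2=0 ✗
  g4 stuck-at-1: output Y1=1, Y2=1 ✗
  g5 stuck-at-0: output Y1=1, Y2=1 ✗
  g5 stuck-at-1: output Y1=1, Y2=0 ✓
  g6 stuck-at-0: output Y1=1, Y2=0 ✓
  g6 stuck-at-1: output Y1=1, Y2=1 ✗
Consistent faults: {g5 stuck-at-1, g6 stuck-at-0} — 2 in all.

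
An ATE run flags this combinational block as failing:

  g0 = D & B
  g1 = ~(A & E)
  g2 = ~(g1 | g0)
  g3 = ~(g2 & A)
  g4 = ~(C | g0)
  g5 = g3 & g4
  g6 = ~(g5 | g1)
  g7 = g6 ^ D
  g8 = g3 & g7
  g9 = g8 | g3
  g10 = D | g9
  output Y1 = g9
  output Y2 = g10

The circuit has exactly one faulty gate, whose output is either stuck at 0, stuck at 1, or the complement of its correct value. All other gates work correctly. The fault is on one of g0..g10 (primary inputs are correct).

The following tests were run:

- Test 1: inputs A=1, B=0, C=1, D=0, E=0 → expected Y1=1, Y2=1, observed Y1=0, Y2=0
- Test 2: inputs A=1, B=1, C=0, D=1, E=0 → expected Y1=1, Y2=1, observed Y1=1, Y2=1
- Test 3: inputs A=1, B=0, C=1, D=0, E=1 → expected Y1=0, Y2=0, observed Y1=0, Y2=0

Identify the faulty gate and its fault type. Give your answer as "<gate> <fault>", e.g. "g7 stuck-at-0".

g1 stuck-at-0

Fault-free values for test 1 (A=1, B=0, C=1, D=0, E=0): g0=0, g1=1, g2=0, g3=1, g4=0, g5=0, g6=0, g7=0, g8=0, g9=1, g10=1, giving Y1=1, Y2=1. Observed Y1=0, Y2=0.
Test 1: faults giving observed Y1=0, Y2=0 are {g1 stuck-at-0, g1 inverted output, g2 stuck-at-1, g2 inverted output, g3 stuck-at-0, g3 inverted output, g9 stuck-at-0, g9 inverted output}.
Test 2 (A=1, B=1, C=0, D=1, E=0): fault-free g0=1, g1=1, g2=0, g3=1, g4=0, g5=0, g6=0, g7=1, g8=1, g9=1, g10=1 → Y1=1, Y2=1; observed Y1=1, Y2=1. Eliminates g2 stuck-at-1, g2 inverted output, g3 stuck-at-0, g3 inverted output, g9 stuck-at-0, g9 inverted output.
Test 3 (A=1, B=0, C=1, D=0, E=1): fault-free g0=0, g1=0, g2=1, g3=0, g4=0, g5=0, g6=1, g7=1, g8=0, g9=0, g10=0 → Y1=0, Y2=0; observed Y1=0, Y2=0. Eliminates g1 inverted output.
Only g1 stuck-at-0 is consistent with every test.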